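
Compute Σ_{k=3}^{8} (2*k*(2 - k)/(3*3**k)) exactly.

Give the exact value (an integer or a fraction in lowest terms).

r(k) = (k**2 - 1)/(3*k*(k - 2)) after simplifying.
Normal form (A,B,C) = (1/3, 1, k**2 - 2*k).
f must satisfy (1/3)·f(k+1) − (1)·f(k) = k**2 - 2*k.
Bound: deg f ≤ 2.
Solving with deg f ≤ 2: f(k) = -3*k*(k - 1)/2.
Then R = B(k−1)f/C = -3*(k - 1)/(2*(k - 2)), so s_k = R(k)·t_k = k*(k - 1)/3**k.
Verify: 2*k*(2 - k)/(3*3**k) matches t_k.
Evaluate s at k=9 and k=3: 8/2187 and 2/9; difference -478/2187.

Σ = -478/2187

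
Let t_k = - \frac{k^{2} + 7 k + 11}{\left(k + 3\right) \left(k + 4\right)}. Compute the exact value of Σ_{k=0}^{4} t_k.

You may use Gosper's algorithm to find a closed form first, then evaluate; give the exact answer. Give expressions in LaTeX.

r(k) = (k + 3)*(7*k + (k + 1)**2 + 18)/((k + 5)*(k**2 + 7*k + 11)) after simplifying.
Gosper form: A/B · C(k+1)/C(k) with A=k + 3, B=k + 5, C=k**2 + 7*k + 11.
Key eq: (k + 3)·f(k+1) = (k + 4)·f(k) + (k**2 + 7*k + 11).
deg f ≤ 2 (via 1,1,2).
Coefficient equations give f(k) = k*(3*k + 8)/3.
So s_k = (B(k−1)f/C)·t_k = (k*(k + 4)*(3*k + 8)/(3*(k**2 + 7*k + 11)))·t_k = k*(-3*k - 8)/(3*(k + 3)).
s_(k+1) − s_k = (-k**2 - 7*k - 11)/(k**2 + 7*k + 12) = t_k.
Sum = s_(5) − s_(0); s_(5) = -115/24, s_(0) = 0 ⇒ -115/24.

Σ = -115/24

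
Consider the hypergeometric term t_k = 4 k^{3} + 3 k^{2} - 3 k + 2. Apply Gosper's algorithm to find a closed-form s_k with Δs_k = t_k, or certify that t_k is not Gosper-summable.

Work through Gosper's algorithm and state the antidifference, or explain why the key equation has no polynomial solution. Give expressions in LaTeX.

s_k = k \left(k^{3} - k^{2} - 2 k + 4\right)

Compute t_(k+1)/t_k: get (4*k**3 + 15*k**2 + 15*k + 6)/(4*k**3 + 3*k**2 - 3*k + 2).
Normal form (A,B,C) = (1, 1, k**3 + 3*k**2/4 - 3*k/4 + 1/2).
Solve (1)·f(k+1) − (1)·f(k) = k**3 + 3*k**2/4 - 3*k/4 + 1/2.
Bound: deg f ≤ 4.
A polynomial solution: f(k) = k*(k**3 - k**2 - 2*k + 4)/4.
Then R = B(k−1)f/C = k*(k**3 - k**2 - 2*k + 4)/(4*k**3 + 3*k**2 - 3*k + 2), so s_k = R(k)·t_k = k*(k**3 - k**2 - 2*k + 4).
Verify: 4*k**3 + 3*k**2 - 3*k + 2 matches t_k.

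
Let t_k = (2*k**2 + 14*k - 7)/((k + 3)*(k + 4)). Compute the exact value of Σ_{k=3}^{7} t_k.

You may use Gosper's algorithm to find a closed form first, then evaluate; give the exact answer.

t_(k+1)/t_k = (k + 3)*(14*k + 2*(k + 1)**2 + 7)/((k + 5)*(2*k**2 + 14*k - 7)).
A = k + 3, B = k + 5, C = k**2 + 7*k - 7/2.
f must satisfy (k + 3)·f(k+1) − (k + 4)·f(k) = k**2 + 7*k - 7/2.
deg f ≤ 2 (via 1,1,2).
Solve for f: f(k) = k*(6*k - 13)/6 (degree 2 ≤ 2).
Certificate R = B(k−1)f/C = k*(k + 4)*(6*k - 13)/(3*(2*k**2 + 14*k - 7)) gives s_k = k*(6*k - 13)/(3*(k + 3)).
Verify: (2*k**2 + 14*k - 7)/(k**2 + 7*k + 12) matches t_k.
Σ_(k=3)^(7) t_k = s_(8) − s_(3) = 280/33 − (5/6) = 505/66.

Σ = 505/66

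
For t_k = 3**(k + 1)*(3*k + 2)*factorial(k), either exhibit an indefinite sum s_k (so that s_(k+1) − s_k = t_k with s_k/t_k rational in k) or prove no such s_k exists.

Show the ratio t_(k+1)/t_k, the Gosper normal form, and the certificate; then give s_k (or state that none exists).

s_k = 3**(k + 1)*factorial(k)

r(k) = 3*(k + 1)*(3*k + 5)/(3*k + 2) after simplifying.
Normal form (A,B,C) = (3*k + 3, 1, k + 2/3).
Need (3*k + 3)·f(k+1) − (1)·f(k) = k + 2/3.
From deg A=1, deg B=0, deg C=1: d=0.
Solve for f: f(k) = 1/3 (degree 0 ≤ 0).
R(k) = B(k−1)·f(k)/C(k) = 1/(3*k + 2); s_k = R·t_k = 3**(k + 1)*factorial(k).
Check: Δs_k = 3**(k + 1)*(3*k + 2)*factorial(k). ✓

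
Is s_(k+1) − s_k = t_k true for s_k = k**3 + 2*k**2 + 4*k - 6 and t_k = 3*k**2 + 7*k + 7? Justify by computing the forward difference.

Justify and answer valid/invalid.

valid (s_(k+1) − s_k reduces to t_k)

s_(k+1) = k**3 + 5*k**2 + 11*k + 1
s_(k+1) − s_k = 3*k**2 + 7*k + 7
(s_(k+1) − s_k) − t_k = 0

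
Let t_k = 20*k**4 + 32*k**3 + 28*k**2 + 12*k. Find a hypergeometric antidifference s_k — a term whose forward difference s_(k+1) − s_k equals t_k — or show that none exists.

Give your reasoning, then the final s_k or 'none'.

s_k = 2*k*(2*k**4 - k**3 - 1)

r(k) = (5*k**4 + 28*k**3 + 61*k**2 + 61*k + 23)/(k*(5*k**3 + 8*k**2 + 7*k + 3)) after simplifying.
Gosper form: A/B · C(k+1)/C(k) with A=1, B=1, C=k**4 + 8*k**3/5 + 7*k**2/5 + 3*k/5.
Need (1)·f(k+1) − (1)·f(k) = k**4 + 8*k**3/5 + 7*k**2/5 + 3*k/5.
d = 5 from the (0,0,4) case.
Match coefficients ⇒ f(k) = k*(k - 1)*(2*k**3 + k**2 + k + 1)/10.
Certificate R = B(k−1)f/C = (k - 1)*(2*k**3 + k**2 + k + 1)/(2*(5*k**3 + 8*k**2 + 7*k + 3)) gives s_k = 2*k*(2*k**4 - k**3 - 1).
s_(k+1) − s_k = 4*k*(5*k**3 + 8*k**2 + 7*k + 3) = t_k.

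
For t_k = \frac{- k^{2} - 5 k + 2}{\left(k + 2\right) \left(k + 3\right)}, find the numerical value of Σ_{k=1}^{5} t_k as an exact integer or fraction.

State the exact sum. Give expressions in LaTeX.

The ratio is (k + 2)*(5*k + (k + 1)**2 + 3)/((k + 4)*(k**2 + 5*k - 2)).
A = k + 2, B = k + 4, C = k**2 + 5*k - 2.
Solve (k + 2)·f(k+1) − (k + 3)·f(k) = k**2 + 5*k - 2.
deg f ≤ 2 (via 1,1,2).
A polynomial solution: f(k) = k*(k - 2).
Then R = B(k−1)f/C = k*(k - 2)*(k + 3)/(k**2 + 5*k - 2), so s_k = R(k)·t_k = k*(2 - k)/(k + 2).
s_(k+1) − s_k = (-k**2 - 5*k + 2)/(k**2 + 5*k + 6) = t_k.
Evaluate s at k=6 and k=1: -3 and 1/3; difference -10/3.

Σ = -10/3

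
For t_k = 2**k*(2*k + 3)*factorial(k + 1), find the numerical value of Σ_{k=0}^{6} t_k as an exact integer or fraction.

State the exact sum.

Σ = 5160959

Ratio r(k) = 2*(k + 2)*(2*k + 5)/(2*k + 3).
Gosper form: A/B · C(k+1)/C(k) with A=2*k + 4, B=1, C=k + 3/2.
f must satisfy (2*k + 4)·f(k+1) − (1)·f(k) = k + 3/2.
d = 0 from the (1,0,1) case.
Match coefficients ⇒ f(k) = 1/2.
Get s_k = R·t_k = 2**k*factorial(k + 1) with R(k) = B(k−1)f(k)/C(k) = 1/(2*k + 3).
Verify: 2**k*(2*k + 3)*factorial(k + 1) matches t_k.
Σ_(k=0)^(6) t_k = s_(7) − s_(0) = 5160960 − (1) = 5160959.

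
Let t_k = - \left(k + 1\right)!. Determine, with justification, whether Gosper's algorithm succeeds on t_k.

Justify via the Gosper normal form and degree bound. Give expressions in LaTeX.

The ratio is k + 2.
A = k + 2, B = 1, C = 1.
Set up (k + 2)·f(k+1) − (1)·f(k) − (1) = 0.
From deg A=1, deg B=0, deg C=0: d=-1.
d = -1 < 0 ⇒ no nonzero polynomial f; not summable.

No — t_k has no hypergeometric antidifference.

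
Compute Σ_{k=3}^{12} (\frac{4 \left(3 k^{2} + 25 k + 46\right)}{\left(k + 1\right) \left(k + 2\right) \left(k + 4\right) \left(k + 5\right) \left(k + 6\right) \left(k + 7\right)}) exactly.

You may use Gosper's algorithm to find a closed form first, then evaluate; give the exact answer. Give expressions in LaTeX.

Σ = 305/20349

The ratio is (k + 1)*(k + 4)*(25*k + 3*(k + 1)**2 + 71)/((k + 3)*(k + 8)*(3*k**2 + 25*k + 46)).
Normal form (A,B,C) = (k + 1, k + 8, k**3 + 34*k**2/3 + 121*k/3 + 46).
f must satisfy (k + 1)·f(k+1) − (k + 7)·f(k) = k**3 + 34*k**2/3 + 121*k/3 + 46.
d = 6 from the (1,1,3) case.
Match coefficients ⇒ f(k) = k*(k + 2)*(k + 3)*(k + 5)*(k**2 + 11*k + 34)/72.
Get s_k = R·t_k = k*(k**2 + 11*k + 34)/(6*(k**3 + 11*k**2 + 34*k + 24)) with R(k) = B(k−1)f(k)/C(k) = k*(k + 2)*(k + 5)*(k + 7)*(k**2 + 11*k + 34)/(24*(3*k**2 + 25*k + 46)).
Check: Δs_k = 4*(3*k**2 + 25*k + 46)/(k**6 + 25*k**5 + 247*k**4 + 1219*k**3 + 3112*k**2 + 3796*k + 1680). ✓
Evaluate s at k=13 and k=3: 2249/13566 and 19/126; difference 305/20349.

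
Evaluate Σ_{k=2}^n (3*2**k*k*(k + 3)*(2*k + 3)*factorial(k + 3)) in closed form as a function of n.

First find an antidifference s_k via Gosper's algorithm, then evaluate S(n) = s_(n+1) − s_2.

r(k) = 2*(k + 1)*(k + 4)**2*(2*k + 5)/(k*(k + 3)*(2*k + 3)) after simplifying.
Take A(k)=2*k + 8, B(k)=1, C(k)=k**3 + 9*k**2/2 + 9*k/2.
Set up (2*k + 8)·f(k+1) − (1)·f(k) − (k**3 + 9*k**2/2 + 9*k/2) = 0.
d = 2 from the (1,0,3) case.
Match coefficients ⇒ f(k) = k*(k - 1)/2.
Certificate R = B(k−1)f/C = (k - 1)/((k + 3)*(2*k + 3)) gives s_k = 3*2**k*k*(k - 1)*factorial(k + 3).
Δs = 3*2**k*k*(k + 3)*(2*k + 3)*factorial(k + 3), as required.
Σ_(k=2)^n t_k = s_(n+1) − s_(2) = (6*2**n*n*(n + 1)*factorial(n + 4)) − (2880), i.e. 6*2**n*n**2*factorial(n + 4) + 6*2**n*n*factorial(n + 4) - 2880.

S(n) = 6*2**n*n**2*factorial(n + 4) + 6*2**n*n*factorial(n + 4) - 2880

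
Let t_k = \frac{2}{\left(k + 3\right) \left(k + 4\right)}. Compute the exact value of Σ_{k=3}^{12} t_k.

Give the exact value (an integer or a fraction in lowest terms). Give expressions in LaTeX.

Step 1: r(k) = (k + 3)/(k + 5).
Factor: A=k + 3; B=k + 5; C=1.
f must satisfy (k + 3)·f(k+1) − (k + 4)·f(k) = 1.
From deg A=1, deg B=1, deg C=0: d=1.
Coefficient equations give f(k) = k/3.
Get s_k = R·t_k = 2*k/(3*(k + 3)) with R(k) = B(k−1)f(k)/C(k) = k*(k + 4)/3.
Δs = 2/(k**2 + 7*k + 12), as required.
Telescoping: Σ = s_(13) − s_(3) = 13/24 − (1/3) = 5/24.

Σ = 5/24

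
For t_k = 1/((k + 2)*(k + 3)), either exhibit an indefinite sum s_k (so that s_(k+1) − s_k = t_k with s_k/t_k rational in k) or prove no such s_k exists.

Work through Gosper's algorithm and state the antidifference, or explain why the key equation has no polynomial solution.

s_k = k/(2*(k + 2))

t_(k+1)/t_k = (k + 2)/(k + 4).
Gosper form: A/B · C(k+1)/C(k) with A=k + 2, B=k + 4, C=1.
f must satisfy (k + 2)·f(k+1) − (k + 3)·f(k) = 1.
Bound: deg f ≤ 1.
A polynomial solution: f(k) = k/2.
Certificate R = B(k−1)f/C = k*(k + 3)/2 gives s_k = k/(2*(k + 2)).
Δs = 1/(k**2 + 5*k + 6), as required.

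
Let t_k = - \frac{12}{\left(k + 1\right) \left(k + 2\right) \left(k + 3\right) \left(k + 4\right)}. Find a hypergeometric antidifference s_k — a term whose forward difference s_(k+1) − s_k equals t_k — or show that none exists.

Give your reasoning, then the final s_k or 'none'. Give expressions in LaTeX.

s_k = \frac{2 k \left(- k^{2} - 6 k - 11\right)}{3 \left(k + 1\right) \left(k + 2\right) \left(k + 3\right)}

Step 1: r(k) = (k + 1)/(k + 5).
Take A(k)=k + 1, B(k)=k + 5, C(k)=1.
Key eq: (k + 1)·f(k+1) = (k + 4)·f(k) + (1).
Degrees (1,1,0) ⇒ d ≤ 3.
Solve for f: f(k) = k*(k**2 + 6*k + 11)/18 (degree 3 ≤ 3).
Get s_k = R·t_k = 2*k*(-k**2 - 6*k - 11)/(3*(k + 1)*(k + 2)*(k + 3)) with R(k) = B(k−1)f(k)/C(k) = k*(k + 4)*(k**2 + 6*k + 11)/18.
Δs = -12/(k**4 + 10*k**3 + 35*k**2 + 50*k + 24), as required.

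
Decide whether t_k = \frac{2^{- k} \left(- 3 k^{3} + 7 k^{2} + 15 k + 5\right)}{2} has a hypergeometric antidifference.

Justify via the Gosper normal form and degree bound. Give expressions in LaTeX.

Ratio r(k) = (3*k**3 + 2*k**2 - 20*k - 24)/(2*(3*k**3 - 7*k**2 - 15*k - 5)).
Factor: A=1/2; B=1; C=k**3 - 7*k**2/3 - 5*k - 5/3.
f must satisfy (1/2)·f(k+1) − (1)·f(k) = k**3 - 7*k**2/3 - 5*k - 5/3.
Bound: deg f ≤ 3.
Match coefficients ⇒ f(k) = -2*(3*k**3 + 2*k**2 - 2*k - 2)/3.
Then R = B(k−1)f/C = -2*(3*k**3 + 2*k**2 - 2*k - 2)/((k + 1)*(3*k**2 - 10*k - 5)), so s_k = R(k)·t_k = (3*k**3 + 2*k**2 - 2*k - 2)/2**k.
Δs = (-3*k**3 + 7*k**2 + 15*k + 5)/(2*2**k), as required.

Yes. s_k = 2^{- k} \left(3 k^{3} + 2 k^{2} - 2 k - 2\right).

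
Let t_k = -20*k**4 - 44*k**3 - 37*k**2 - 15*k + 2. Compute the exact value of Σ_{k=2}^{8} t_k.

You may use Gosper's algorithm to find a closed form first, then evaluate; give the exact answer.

r(k) = (20*k**4 + 124*k**3 + 289*k**2 + 301*k + 114)/(20*k**4 + 44*k**3 + 37*k**2 + 15*k - 2) after simplifying.
Gosper form: A/B · C(k+1)/C(k) with A=1, B=1, C=k**4 + 11*k**3/5 + 37*k**2/20 + 3*k/4 - 1/10.
Solve (1)·f(k+1) − (1)·f(k) = k**4 + 11*k**3/5 + 37*k**2/20 + 3*k/4 - 1/10.
From deg A=0, deg B=0, deg C=4: d=5.
Solving with deg f ≤ 5: f(k) = k*(4*k**4 + k**3 - 3*k**2 - 4)/20.
So s_k = (B(k−1)f/C)·t_k = (k*(4*k**4 + k**3 - 3*k**2 - 4)/(20*k**4 + 44*k**3 + 37*k**2 + 15*k - 2))·t_k = k*(-4*k**4 - k**3 + 3*k**2 + 4).
s_(k+1) − s_k = -20*k**4 - 44*k**3 - 37*k**2 - 15*k + 2 = t_k.
Sum = s_(9) − s_(2); s_(9) = -240534, s_(2) = -112 ⇒ -240422.

Σ = -240422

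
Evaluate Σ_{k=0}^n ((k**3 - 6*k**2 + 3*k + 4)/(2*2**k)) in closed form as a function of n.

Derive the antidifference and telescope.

The ratio is (k**3 - 3*k**2 - 6*k + 2)/(2*(k**3 - 6*k**2 + 3*k + 4)).
Take A(k)=1/2, B(k)=1, C(k)=k**3 - 6*k**2 + 3*k + 4.
Set up (1/2)·f(k+1) − (1)·f(k) − (k**3 - 6*k**2 + 3*k + 4) = 0.
Bound: deg f ≤ 3.
Solving with deg f ≤ 3: f(k) = -2*(k - 1)*(k**2 - 2*k - 2).
Then R = B(k−1)f/C = -2*(k - 1)*(k**2 - 2*k - 2)/(k**3 - 6*k**2 + 3*k + 4), so s_k = R(k)·t_k = (-k**3 + 3*k**2 - 2)/2**k.
Verify: (k**3 - 6*k**2 + 3*k + 4)/(2*2**k) matches t_k.
Evaluate: s_(n+1) = 2**(-n - 1)*n*(3 - n**2); subtract s_(0) = -2 ⇒ S(n) = 2**(-n - 1)*(2**(n + 2) - n**3 + 3*n).

S(n) = 2**(-n - 1)*(2**(n + 2) - n**3 + 3*n)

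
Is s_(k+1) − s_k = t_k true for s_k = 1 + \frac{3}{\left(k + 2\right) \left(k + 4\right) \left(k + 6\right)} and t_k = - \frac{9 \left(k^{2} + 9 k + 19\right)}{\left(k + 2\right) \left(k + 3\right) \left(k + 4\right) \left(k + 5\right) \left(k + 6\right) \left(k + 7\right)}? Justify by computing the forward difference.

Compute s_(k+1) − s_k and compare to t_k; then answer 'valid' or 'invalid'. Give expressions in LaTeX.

s_(k+1) = 1 + 3/((k + 3)*(k + 5)*(k + 7))
s_(k+1) − s_k = 3/((k + 3)*(k + 5)*(k + 7)) - 3/((k + 2)*(k + 4)*(k + 6))
(s_(k+1) − s_k) − t_k = 0

valid; difference matches t_k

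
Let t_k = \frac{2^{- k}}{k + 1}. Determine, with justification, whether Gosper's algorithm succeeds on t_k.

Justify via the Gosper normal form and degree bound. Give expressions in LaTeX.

No — t_k has no hypergeometric antidifference.

The ratio is (k + 1)/(2*(k + 2)).
So A=k/2 + 1/2 and B=k + 2, with C=1.
f must satisfy (k/2 + 1/2)·f(k+1) − (k + 1)·f(k) = 1.
Degrees (1,1,0) ⇒ d ≤ -1.
Negative degree bound (-1): no f exists, t_k not Gosper-summable.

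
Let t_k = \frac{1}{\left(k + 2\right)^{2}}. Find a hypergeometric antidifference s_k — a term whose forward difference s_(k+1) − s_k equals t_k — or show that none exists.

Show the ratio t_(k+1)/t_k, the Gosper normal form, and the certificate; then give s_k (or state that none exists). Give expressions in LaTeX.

no hypergeometric antidifference exists

Step 1: r(k) = (k + 2)**2/(k + 3)**2.
Factor: A=k**2 + 4*k + 4; B=k**2 + 6*k + 9; C=1.
f must satisfy (k**2 + 4*k + 4)·f(k+1) − (k**2 + 4*k + 4)·f(k) = 1.
d = 0 from the (2,2,0) case.
Put f(k) = c0: A·f(k+1) − B(k−1)·f(k) − C = -1; need -1 = 0 — inconsistent ⇒ no f, not summable.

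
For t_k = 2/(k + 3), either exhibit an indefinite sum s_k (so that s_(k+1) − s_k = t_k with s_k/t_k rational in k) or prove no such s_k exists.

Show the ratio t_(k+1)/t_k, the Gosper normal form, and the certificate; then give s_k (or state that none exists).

r(k) = (k + 3)/(k + 4) after simplifying.
Factor: A=k + 3; B=k + 4; C=1.
f must satisfy (k + 3)·f(k+1) − (k + 3)·f(k) = 1.
From deg A=1, deg B=1, deg C=0: d=0.
Write f(k) = c0. Then LHS − RHS = -1, requiring -1 = 0: contradictory. No certificate.

not Gosper-summable; s_k does not exist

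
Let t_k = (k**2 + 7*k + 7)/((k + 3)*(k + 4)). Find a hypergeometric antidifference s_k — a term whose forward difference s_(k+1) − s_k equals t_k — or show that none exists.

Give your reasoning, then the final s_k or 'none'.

Step 1: r(k) = (k + 3)*(7*k + (k + 1)**2 + 14)/((k + 5)*(k**2 + 7*k + 7)).
Take A(k)=k + 3, B(k)=k + 5, C(k)=k**2 + 7*k + 7.
Set up (k + 3)·f(k+1) − (k + 4)·f(k) − (k**2 + 7*k + 7) = 0.
Bound: deg f ≤ 2.
Coefficient equations give f(k) = k*(3*k + 4)/3.
So s_k = (B(k−1)f/C)·t_k = (k*(k + 4)*(3*k + 4)/(3*(k**2 + 7*k + 7)))·t_k = k*(3*k + 4)/(3*(k + 3)).
s_(k+1) − s_k = (k**2 + 7*k + 7)/(k**2 + 7*k + 12) = t_k.

s_k = k*(3*k + 4)/(3*(k + 3))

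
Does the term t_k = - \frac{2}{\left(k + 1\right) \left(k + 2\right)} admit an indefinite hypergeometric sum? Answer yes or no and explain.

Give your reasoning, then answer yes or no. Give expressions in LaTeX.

Yes. s_k = - \frac{2 k}{k + 1}.

r(k) = (k + 1)/(k + 3) after simplifying.
Normal form (A,B,C) = (k + 1, k + 3, 1).
Need (k + 1)·f(k+1) − (k + 2)·f(k) = 1.
deg f ≤ 1 (via 1,1,0).
Solving with deg f ≤ 1: f(k) = k.
Certificate R = B(k−1)f/C = k*(k + 2) gives s_k = -2*k/(k + 1).
Δs = -2/(k**2 + 3*k + 2), as required.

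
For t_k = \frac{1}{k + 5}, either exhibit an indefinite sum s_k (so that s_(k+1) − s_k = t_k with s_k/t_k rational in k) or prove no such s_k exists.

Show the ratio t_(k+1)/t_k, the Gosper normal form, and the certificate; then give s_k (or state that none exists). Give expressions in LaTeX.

t_(k+1)/t_k = (k + 5)/(k + 6).
Gosper form: A/B · C(k+1)/C(k) with A=k + 5, B=k + 6, C=1.
Solve (k + 5)·f(k+1) − (k + 5)·f(k) = 1.
Degrees (1,1,0) ⇒ d ≤ 0.
Write f(k) = c0. Then LHS − RHS = -1, requiring -1 = 0: contradictory. No certificate.

none — t_k is not Gosper-summable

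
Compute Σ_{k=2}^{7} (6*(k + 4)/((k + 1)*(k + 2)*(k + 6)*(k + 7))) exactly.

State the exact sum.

Compute t_(k+1)/t_k: get (k + 1)*(k + 5)*(k + 6)/((k + 3)*(k + 4)*(k + 8)).
Factor: A=k + 1; B=k + 8; C=k**4 + 16*k**3 + 95*k**2 + 248*k + 240.
Solve (k + 1)·f(k+1) − (k + 7)·f(k) = k**4 + 16*k**3 + 95*k**2 + 248*k + 240.
Bound: deg f ≤ 6.
Coefficient equations give f(k) = k*(k + 2)*(k + 3)*(k + 4)*(k + 5)*(k + 7)/12.
R(k) = B(k−1)·f(k)/C(k) = k*(k + 2)*(k + 7)**2/(12*(k + 4)); s_k = R·t_k = k*(k + 7)/(2*(k**2 + 7*k + 6)).
Δs = 6*(k + 4)/(k**4 + 16*k**3 + 83*k**2 + 152*k + 84), as required.
Sum = s_(8) − s_(2); s_(8) = 10/21, s_(2) = 3/8 ⇒ 17/168.

Σ = 17/168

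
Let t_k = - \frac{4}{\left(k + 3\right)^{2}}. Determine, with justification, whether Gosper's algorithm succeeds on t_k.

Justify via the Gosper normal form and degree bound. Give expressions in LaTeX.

Step 1: r(k) = (k + 3)**2/(k + 4)**2.
Take A(k)=k**2 + 6*k + 9, B(k)=k**2 + 8*k + 16, C(k)=1.
Set up (k**2 + 6*k + 9)·f(k+1) − (k**2 + 6*k + 9)·f(k) − (1) = 0.
deg f ≤ 0 (via 2,2,0).
f = c0 ⇒ A·f(k+1) − B(k−1)·f(k) − C = -1. The system {-1 = 0} is inconsistent; no antidifference.

No; the coefficient equations for f are inconsistent.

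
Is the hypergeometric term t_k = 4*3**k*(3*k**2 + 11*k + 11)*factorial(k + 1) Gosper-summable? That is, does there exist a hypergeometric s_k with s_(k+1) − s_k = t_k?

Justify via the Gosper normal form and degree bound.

Yes. s_k = 4*3**k*(k + 1)*factorial(k + 1).

The ratio is 3*(3*k**3 + 23*k**2 + 59*k + 50)/(3*k**2 + 11*k + 11).
So A=3*k + 6 and B=1, with C=k**2 + 11*k/3 + 11/3.
f must satisfy (3*k + 6)·f(k+1) − (1)·f(k) = k**2 + 11*k/3 + 11/3.
Degrees (1,0,2) ⇒ d ≤ 1.
A polynomial solution: f(k) = (k + 1)/3.
R(k) = B(k−1)·f(k)/C(k) = (k + 1)/(3*k**2 + 11*k + 11); s_k = R·t_k = 4*3**k*(k + 1)*factorial(k + 1).
Δs = 4*3**k*(3*k**2 + 11*k + 11)*factorial(k + 1), as required.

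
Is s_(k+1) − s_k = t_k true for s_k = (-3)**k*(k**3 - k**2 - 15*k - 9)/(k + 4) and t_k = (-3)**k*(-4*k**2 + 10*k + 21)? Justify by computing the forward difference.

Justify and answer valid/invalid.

Invalid: residual (-3)**k*(4*k**3 + 7*k**2 - 65*k - 87)/(k**2 + 9*k + 20) ≠ 0.

s_(k+1) = (-3)**(k + 1)*(k**3 + 2*k**2 - 14*k - 24)/(k + 5)
s_(k+1) − s_k = (-3)**k*(-4*k**4 - 22*k**3 + 38*k**2 + 324*k + 333)/(k**2 + 9*k + 20)
(s_(k+1) − s_k) − t_k = (-3)**k*(4*k**3 + 7*k**2 - 65*k - 87)/(k**2 + 9*k + 20)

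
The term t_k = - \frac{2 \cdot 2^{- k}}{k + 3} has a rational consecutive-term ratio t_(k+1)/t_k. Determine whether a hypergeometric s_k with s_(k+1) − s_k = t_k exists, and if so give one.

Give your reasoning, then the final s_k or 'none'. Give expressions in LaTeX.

none — t_k is not Gosper-summable

t_(k+1)/t_k = (k + 3)/(2*(k + 4)).
Factor: A=k/2 + 3/2; B=k + 4; C=1.
Need (k/2 + 3/2)·f(k+1) − (k + 3)·f(k) = 1.
From deg A=1, deg B=1, deg C=0: d=-1.
deg f ≤ -1 is impossible — no certificate.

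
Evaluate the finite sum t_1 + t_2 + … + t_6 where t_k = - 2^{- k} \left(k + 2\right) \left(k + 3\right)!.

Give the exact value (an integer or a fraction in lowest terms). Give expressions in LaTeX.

The ratio is (k + 3)*(k + 4)/(2*(k + 2)).
A = k/2 + 2, B = 1, C = k + 2.
Solve (k/2 + 2)·f(k+1) − (1)·f(k) = k + 2.
deg f ≤ 0 (via 1,0,1).
Solve for f: f(k) = 2 (degree 0 ≤ 0).
Then R = B(k−1)f/C = 2/(k + 2), so s_k = R(k)·t_k = -2**(1 - k)*factorial(k + 3).
Verify: -(k + 2)*factorial(k + 3)/2**k matches t_k.
Evaluate s at k=7 and k=1: -56700 and -24; difference -56676.

Σ = -56676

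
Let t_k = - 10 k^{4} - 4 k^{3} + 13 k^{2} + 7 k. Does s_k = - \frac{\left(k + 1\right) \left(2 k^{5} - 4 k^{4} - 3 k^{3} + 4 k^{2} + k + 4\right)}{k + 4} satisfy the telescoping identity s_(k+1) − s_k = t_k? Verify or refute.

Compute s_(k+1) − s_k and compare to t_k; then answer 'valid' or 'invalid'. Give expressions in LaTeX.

Invalid: residual \frac{3 \left(8 k^{5} + 48 k^{4} + 6 k^{3} - 63 k^{2} - 29 k - 4\right)}{k^{2} + 9 k + 20} ≠ 0.

s_(k+1) = (-2*k**6 - 10*k**5 - 13*k**4 + 7*k**3 + 24*k**2 + 8*k - 8)/(k + 5)
s_(k+1) − s_k = (-10*k**6 - 70*k**5 - 79*k**4 + 62*k**3 + 134*k**2 + 53*k - 12)/(k**2 + 9*k + 20)
(s_(k+1) − s_k) − t_k = 3*(8*k**5 + 48*k**4 + 6*k**3 - 63*k**2 - 29*k - 4)/(k**2 + 9*k + 20)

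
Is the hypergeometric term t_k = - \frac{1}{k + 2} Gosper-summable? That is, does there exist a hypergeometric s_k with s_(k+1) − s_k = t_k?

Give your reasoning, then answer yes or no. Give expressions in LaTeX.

No — the linear system for f has no solution.

The ratio is (k + 2)/(k + 3).
A = k + 2, B = k + 3, C = 1.
Need (k + 2)·f(k+1) − (k + 2)·f(k) = 1.
From deg A=1, deg B=1, deg C=0: d=0.
Generic f = c0 gives residual -1; -1 = 0 cannot hold, so t_k is not Gosper-summable.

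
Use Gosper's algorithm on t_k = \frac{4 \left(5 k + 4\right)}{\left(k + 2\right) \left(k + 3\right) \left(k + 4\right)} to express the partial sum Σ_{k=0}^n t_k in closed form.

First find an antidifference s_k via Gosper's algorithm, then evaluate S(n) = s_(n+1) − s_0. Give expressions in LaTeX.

Compute t_(k+1)/t_k: get (k + 2)*(5*k + 9)/((k + 5)*(5*k + 4)).
Factor: A=k + 2; B=k + 5; C=k + 4/5.
Set up (k + 2)·f(k+1) − (k + 4)·f(k) − (k + 4/5) = 0.
Degrees (1,1,1) ⇒ d ≤ 2.
Solve for f: f(k) = k*(7*k + 5)/30 (degree 2 ≤ 2).
R(k) = B(k−1)·f(k)/C(k) = k*(k + 4)*(7*k + 5)/(6*(5*k + 4)); s_k = R·t_k = 2*k*(7*k + 5)/(3*(k + 2)*(k + 3)).
Verify: 4*(5*k + 4)/(k**3 + 9*k**2 + 26*k + 24) matches t_k.
Evaluate: s_(n+1) = 2*(7*n**2 + 19*n + 12)/(3*(n**2 + 7*n + 12)); subtract s_(0) = 0 ⇒ S(n) = 2*(7*n**2 + 19*n + 12)/(3*(n**2 + 7*n + 12)).

S(n) = \frac{2 \left(7 n^{2} + 19 n + 12\right)}{3 \left(n^{2} + 7 n + 12\right)}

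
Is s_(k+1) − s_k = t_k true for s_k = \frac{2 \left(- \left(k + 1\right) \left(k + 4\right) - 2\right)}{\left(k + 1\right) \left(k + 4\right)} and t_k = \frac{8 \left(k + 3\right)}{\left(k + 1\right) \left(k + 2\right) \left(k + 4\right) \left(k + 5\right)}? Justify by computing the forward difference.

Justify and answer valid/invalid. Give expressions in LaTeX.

Valid: the claim telescopes to t_k.

s_(k+1) = 2*(-(k + 2)*(k + 5) - 2)/((k + 2)*(k + 5))
s_(k+1) − s_k = 8*(k + 3)/(k**4 + 12*k**3 + 49*k**2 + 78*k + 40)
(s_(k+1) − s_k) − t_k = 0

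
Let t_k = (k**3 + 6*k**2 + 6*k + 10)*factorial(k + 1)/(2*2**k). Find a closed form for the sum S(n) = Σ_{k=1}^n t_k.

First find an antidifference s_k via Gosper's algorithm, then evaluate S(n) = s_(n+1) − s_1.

t_(k+1)/t_k = (k**4 + 11*k**3 + 39*k**2 + 65*k + 46)/(2*(k**3 + 6*k**2 + 6*k + 10)).
A = k/2 + 1, B = 1, C = k**3 + 6*k**2 + 6*k + 10.
Need (k/2 + 1)·f(k+1) − (1)·f(k) = k**3 + 6*k**2 + 6*k + 10.
Degrees (1,0,3) ⇒ d ≤ 2.
A polynomial solution: f(k) = 2*(k**2 + 4*k - 3).
So s_k = (B(k−1)f/C)·t_k = (2*(k**2 + 4*k - 3)/(k**3 + 6*k**2 + 6*k + 10))·t_k = (k**2 + 4*k - 3)*factorial(k + 1)/2**k.
Check: Δs_k = (k**3 + 6*k**2 + 6*k + 10)*factorial(k + 1)/(2*2**k). ✓
s_(n+1) = 2**(-n - 1)*(n**2 + 6*n + 2)*factorial(n + 2) and s_(1) = 2, so S(n) = 2**(-n - 1)*(-2**(n + 2) + n**4*factorial(n) + 9*n**3*factorial(n) + 22*n**2*factorial(n) + 18*n*factorial(n) + 4*factorial(n)).

S(n) = 2**(-n - 1)*(-2**(n + 2) + n**4*factorial(n) + 9*n**3*factorial(n) + 22*n**2*factorial(n) + 18*n*factorial(n) + 4*factorial(n))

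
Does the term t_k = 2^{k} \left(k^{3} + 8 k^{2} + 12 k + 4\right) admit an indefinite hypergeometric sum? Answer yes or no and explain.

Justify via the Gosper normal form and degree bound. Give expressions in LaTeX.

r(k) = 2*(k**3 + 11*k**2 + 31*k + 25)/(k**3 + 8*k**2 + 12*k + 4) after simplifying.
Factor: A=2; B=1; C=k**3 + 8*k**2 + 12*k + 4.
Solve (2)·f(k+1) − (1)·f(k) = k**3 + 8*k**2 + 12*k + 4.
Bound: deg f ≤ 3.
Solving with deg f ≤ 3: f(k) = k**3 + 2*k**2 - 2*k + 2.
Then R = B(k−1)f/C = (k**3 + 2*k**2 - 2*k + 2)/(k**3 + 8*k**2 + 12*k + 4), so s_k = R(k)·t_k = 2**k*(k**3 + 2*k**2 - 2*k + 2).
Check: Δs_k = 2**k*(k**3 + 8*k**2 + 12*k + 4). ✓

Yes. s_k = 2^{k} \left(k^{3} + 2 k^{2} - 2 k + 2\right).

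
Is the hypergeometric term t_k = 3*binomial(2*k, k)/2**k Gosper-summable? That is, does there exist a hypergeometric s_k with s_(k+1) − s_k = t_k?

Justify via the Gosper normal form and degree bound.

The ratio is (2*k + 1)/(k + 1).
Take A(k)=2*k + 1, B(k)=k + 1, C(k)=1.
Solve (2*k + 1)·f(k+1) − (k)·f(k) = 1.
Bound: deg f ≤ -1.
d = -1 < 0 ⇒ no nonzero polynomial f; not summable.

No — t_k has no hypergeometric antidifference.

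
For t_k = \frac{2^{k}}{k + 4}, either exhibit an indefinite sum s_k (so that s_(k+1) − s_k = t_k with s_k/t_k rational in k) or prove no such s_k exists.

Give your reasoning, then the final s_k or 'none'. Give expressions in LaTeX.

none (Gosper's algorithm certifies no s_k)

r(k) = 2*(k + 4)/(k + 5) after simplifying.
Gosper form: A/B · C(k+1)/C(k) with A=2*k + 8, B=k + 5, C=1.
Set up (2*k + 8)·f(k+1) − (k + 4)·f(k) − (1) = 0.
d = -1 from the (1,1,0) case.
d = -1 < 0 ⇒ no nonzero polynomial f; not summable.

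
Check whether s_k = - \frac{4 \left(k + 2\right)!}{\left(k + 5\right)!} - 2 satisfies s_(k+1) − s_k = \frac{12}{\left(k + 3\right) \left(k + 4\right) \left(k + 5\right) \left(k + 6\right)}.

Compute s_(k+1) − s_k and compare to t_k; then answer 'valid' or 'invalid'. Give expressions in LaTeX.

Valid: the claim telescopes to t_k.

s_(k+1) = -4*factorial(k + 3)/factorial(k + 6) - 2
s_(k+1) − s_k = 12/((k + 3)*(k + 4)*(k + 5)*(k + 6))
(s_(k+1) − s_k) − t_k = 0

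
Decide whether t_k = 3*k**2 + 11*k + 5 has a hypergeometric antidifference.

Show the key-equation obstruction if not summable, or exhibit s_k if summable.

Yes. s_k = k**2*(k + 4).

The ratio is (3*k**2 + 17*k + 19)/(3*k**2 + 11*k + 5).
So A=1 and B=1, with C=k**2 + 11*k/3 + 5/3.
Need (1)·f(k+1) − (1)·f(k) = k**2 + 11*k/3 + 5/3.
Degrees (0,0,2) ⇒ d ≤ 3.
Coefficient equations give f(k) = k**2*(k + 4)/3.
Get s_k = R·t_k = k**2*(k + 4) with R(k) = B(k−1)f(k)/C(k) = k**2*(k + 4)/(3*k**2 + 11*k + 5).
Check: Δs_k = 3*k**2 + 11*k + 5. ✓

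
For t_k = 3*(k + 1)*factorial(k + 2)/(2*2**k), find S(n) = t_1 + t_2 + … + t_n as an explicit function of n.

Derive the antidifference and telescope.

Ratio r(k) = (k + 2)*(k + 3)/(2*(k + 1)).
Gosper form: A/B · C(k+1)/C(k) with A=k/2 + 3/2, B=1, C=k + 1.
f must satisfy (k/2 + 3/2)·f(k+1) − (1)·f(k) = k + 1.
Bound: deg f ≤ 0.
Solving with deg f ≤ 0: f(k) = 2.
Certificate R = B(k−1)f/C = 2/(k + 1) gives s_k = 3*factorial(k + 2)/2**k.
Verify: 3*(k + 1)*factorial(k + 2)/(2*2**k) matches t_k.
Telescope: S(n) = s_(n+1) − s_(1) = 3*2**(-n - 1)*factorial(n + 3) − (9) = -9 + 3*factorial(n + 3)/(2*2**n).

S(n) = -9 + 3*factorial(n + 3)/(2*2**n)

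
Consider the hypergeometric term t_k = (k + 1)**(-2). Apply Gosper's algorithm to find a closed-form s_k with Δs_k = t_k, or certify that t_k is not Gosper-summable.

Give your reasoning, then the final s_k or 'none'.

not Gosper-summable; s_k does not exist

r(k) = (k + 1)**2/(k + 2)**2 after simplifying.
Factor: A=k**2 + 2*k + 1; B=k**2 + 4*k + 4; C=1.
Need (k**2 + 2*k + 1)·f(k+1) − (k**2 + 2*k + 1)·f(k) = 1.
Bound: deg f ≤ 0.
Write f(k) = c0. Then LHS − RHS = -1, requiring -1 = 0: contradictory. No certificate.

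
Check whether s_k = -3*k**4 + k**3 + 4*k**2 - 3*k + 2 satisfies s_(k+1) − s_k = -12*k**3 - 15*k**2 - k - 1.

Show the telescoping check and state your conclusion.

Valid — Δs_k = t_k.

s_(k+1) = -3*k**4 - 11*k**3 - 11*k**2 - 4*k + 1
s_(k+1) − s_k = -12*k**3 - 15*k**2 - k - 1
(s_(k+1) − s_k) − t_k = 0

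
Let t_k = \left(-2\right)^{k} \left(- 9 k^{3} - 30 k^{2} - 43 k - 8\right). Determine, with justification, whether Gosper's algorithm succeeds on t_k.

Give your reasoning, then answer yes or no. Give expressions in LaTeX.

Yes. s_k = \left(-2\right)^{k} \left(3 k^{3} + 4 k^{2} + 3 k - 4\right).

t_(k+1)/t_k = 2*(-9*k**3 - 57*k**2 - 130*k - 90)/(9*k**3 + 30*k**2 + 43*k + 8).
Take A(k)=-2, B(k)=1, C(k)=k**3 + 10*k**2/3 + 43*k/9 + 8/9.
Solve (-2)·f(k+1) − (1)·f(k) = k**3 + 10*k**2/3 + 43*k/9 + 8/9.
deg f ≤ 3 (via 0,0,3).
Solve for f: f(k) = -(3*k**3 + 4*k**2 + 3*k - 4)/9 (degree 3 ≤ 3).
R(k) = B(k−1)·f(k)/C(k) = -(3*k**3 + 4*k**2 + 3*k - 4)/(9*k**3 + 30*k**2 + 43*k + 8); s_k = R·t_k = (-2)**k*(3*k**3 + 4*k**2 + 3*k - 4).
s_(k+1) − s_k = (-2)**k*(-9*k**3 - 30*k**2 - 43*k - 8) = t_k.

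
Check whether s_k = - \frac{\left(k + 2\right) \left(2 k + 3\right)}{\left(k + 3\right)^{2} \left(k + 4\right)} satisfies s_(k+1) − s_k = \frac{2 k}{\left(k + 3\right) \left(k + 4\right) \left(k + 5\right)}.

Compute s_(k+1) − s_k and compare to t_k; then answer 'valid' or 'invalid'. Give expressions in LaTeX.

s_(k+1) = -(k + 3)*(2*k + 5)/((k + 4)**2*(k + 5))
s_(k+1) − s_k = ((k + 2)*(k + 4)*(k + 5)*(2*k + 3) - (k + 3)**3*(2*k + 5))/((k + 3)**2*(k + 4)**2*(k + 5))
(s_(k+1) − s_k) − t_k = (-4*k**2 - 19*k - 15)/(k**5 + 19*k**4 + 143*k**3 + 533*k**2 + 984*k + 720)

Invalid: residual \frac{- 4 k^{2} - 19 k - 15}{k^{5} + 19 k^{4} + 143 k^{3} + 533 k^{2} + 984 k + 720} ≠ 0.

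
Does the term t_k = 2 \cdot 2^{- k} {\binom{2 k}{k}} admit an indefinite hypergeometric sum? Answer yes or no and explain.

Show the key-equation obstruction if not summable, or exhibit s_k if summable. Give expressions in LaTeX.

The ratio is (2*k + 1)/(k + 1).
So A=2*k + 1 and B=k + 1, with C=1.
Solve (2*k + 1)·f(k+1) − (k)·f(k) = 1.
From deg A=1, deg B=1, deg C=0: d=-1.
deg f ≤ -1 is impossible — no certificate.

No. Not Gosper-summable.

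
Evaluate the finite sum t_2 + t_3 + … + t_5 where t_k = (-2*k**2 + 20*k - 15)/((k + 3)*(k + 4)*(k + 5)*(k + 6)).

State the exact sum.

Σ = 104/3465

The ratio is -(k + 3)*(20*k - 2*(k + 1)**2 + 5)/((k + 7)*(2*k**2 - 20*k + 15)).
Factor: A=k + 3; B=k + 7; C=k**2 - 10*k + 15/2.
Set up (k + 3)·f(k+1) − (k + 6)·f(k) − (k**2 - 10*k + 15/2) = 0.
Bound: deg f ≤ 3.
Solve for f: f(k) = k*(k**2 - 18*k + 92)/30 (degree 3 ≤ 3).
Certificate R = B(k−1)f/C = k*(k + 6)*(k**2 - 18*k + 92)/(15*(2*k**2 - 20*k + 15)) gives s_k = k*(-k**2 + 18*k - 92)/(15*(k + 3)*(k + 4)*(k + 5)).
Δs = (-2*k**2 + 20*k - 15)/(k**4 + 18*k**3 + 119*k**2 + 342*k + 360), as required.
Sum = s_(6) − s_(2); s_(6) = -4/495, s_(2) = -4/105 ⇒ 104/3465.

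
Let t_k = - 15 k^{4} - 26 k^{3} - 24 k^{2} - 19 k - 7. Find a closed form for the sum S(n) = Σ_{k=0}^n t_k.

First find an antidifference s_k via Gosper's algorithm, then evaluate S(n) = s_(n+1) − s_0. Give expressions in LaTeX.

r(k) = (15*k**4 + 86*k**3 + 192*k**2 + 205*k + 91)/(15*k**4 + 26*k**3 + 24*k**2 + 19*k + 7) after simplifying.
Normal form (A,B,C) = (1, 1, k**4 + 26*k**3/15 + 8*k**2/5 + 19*k/15 + 7/15).
Solve (1)·f(k+1) − (1)·f(k) = k**4 + 26*k**3/15 + 8*k**2/5 + 19*k/15 + 7/15.
d = 5 from the (0,0,4) case.
Coefficient equations give f(k) = k*(3*k**4 - k**3 + 4*k + 1)/15.
Then R = B(k−1)f/C = k*(3*k**4 - k**3 + 4*k + 1)/(15*k**4 + 26*k**3 + 24*k**2 + 19*k + 7), so s_k = R(k)·t_k = k*(-3*k**4 + k**3 - 4*k - 1).
Check: Δs_k = -15*k**4 - 26*k**3 - 24*k**2 - 19*k - 7. ✓
Evaluate: s_(n+1) = -3*n**5 - 14*n**4 - 26*n**3 - 28*n**2 - 20*n - 7; subtract s_(0) = 0 ⇒ S(n) = -3*n**5 - 14*n**4 - 26*n**3 - 28*n**2 - 20*n - 7.

S(n) = - 3 n^{5} - 14 n^{4} - 26 n^{3} - 28 n^{2} - 20 n - 7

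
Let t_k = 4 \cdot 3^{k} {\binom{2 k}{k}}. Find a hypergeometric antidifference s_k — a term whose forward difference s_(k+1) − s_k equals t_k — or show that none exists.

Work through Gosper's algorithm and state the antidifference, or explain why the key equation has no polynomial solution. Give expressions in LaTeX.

Compute t_(k+1)/t_k: get 6*(2*k + 1)/(k + 1).
Gosper form: A/B · C(k+1)/C(k) with A=12*k + 6, B=k + 1, C=1.
Solve (12*k + 6)·f(k+1) − (k)·f(k) = 1.
Degrees (1,1,0) ⇒ d ≤ -1.
Negative degree bound (-1): no f exists, t_k not Gosper-summable.

none (Gosper's algorithm certifies no s_k)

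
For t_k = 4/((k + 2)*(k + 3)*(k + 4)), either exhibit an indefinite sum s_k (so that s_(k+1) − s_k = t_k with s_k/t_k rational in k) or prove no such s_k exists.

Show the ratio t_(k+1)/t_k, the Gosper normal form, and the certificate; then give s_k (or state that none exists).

t_(k+1)/t_k = (k + 2)/(k + 5).
A = k + 2, B = k + 5, C = 1.
f must satisfy (k + 2)·f(k+1) − (k + 4)·f(k) = 1.
Degrees (1,1,0) ⇒ d ≤ 2.
A polynomial solution: f(k) = k*(k + 5)/12.
R(k) = B(k−1)·f(k)/C(k) = k*(k + 4)*(k + 5)/12; s_k = R·t_k = k*(k + 5)/(3*(k + 2)*(k + 3)).
Verify: 4/(k**3 + 9*k**2 + 26*k + 24) matches t_k.

s_k = k*(k + 5)/(3*(k + 2)*(k + 3))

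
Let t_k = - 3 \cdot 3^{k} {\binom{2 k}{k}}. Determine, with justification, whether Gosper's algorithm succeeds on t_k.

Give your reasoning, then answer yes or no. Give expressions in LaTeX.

The ratio is 6*(2*k + 1)/(k + 1).
Normal form (A,B,C) = (12*k + 6, k + 1, 1).
Solve (12*k + 6)·f(k+1) − (k)·f(k) = 1.
Bound: deg f ≤ -1.
Negative degree bound (-1): no f exists, t_k not Gosper-summable.

No — t_k has no hypergeometric antidifference.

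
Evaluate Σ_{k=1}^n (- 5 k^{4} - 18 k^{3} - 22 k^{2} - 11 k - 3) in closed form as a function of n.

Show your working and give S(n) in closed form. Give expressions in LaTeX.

S(n) = n \left(- n^{4} - 7 n^{3} - 18 n^{2} - 21 n - 12\right)

Ratio r(k) = (5*k**4 + 38*k**3 + 106*k**2 + 129*k + 59)/(5*k**4 + 18*k**3 + 22*k**2 + 11*k + 3).
So A=1 and B=1, with C=k**4 + 18*k**3/5 + 22*k**2/5 + 11*k/5 + 3/5.
Need (1)·f(k+1) − (1)·f(k) = k**4 + 18*k**3/5 + 22*k**2/5 + 11*k/5 + 3/5.
Bound: deg f ≤ 5.
Coefficient equations give f(k) = k*(k**4 + 2*k**3 - k + 1)/5.
Then R = B(k−1)f/C = k*(k**4 + 2*k**3 - k + 1)/(5*k**4 + 18*k**3 + 22*k**2 + 11*k + 3), so s_k = R(k)·t_k = k*(-k**4 - 2*k**3 + k - 1).
Check: Δs_k = -5*k**4 - 18*k**3 - 22*k**2 - 11*k - 3. ✓
Telescope: S(n) = s_(n+1) − s_(1) = -n**5 - 7*n**4 - 18*n**3 - 21*n**2 - 12*n - 3 − (-3) = n*(-n**4 - 7*n**3 - 18*n**2 - 21*n - 12).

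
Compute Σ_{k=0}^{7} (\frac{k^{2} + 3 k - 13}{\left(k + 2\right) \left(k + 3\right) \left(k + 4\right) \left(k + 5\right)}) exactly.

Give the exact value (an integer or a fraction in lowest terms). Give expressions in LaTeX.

Ratio r(k) = (k + 2)*(3*k + (k + 1)**2 - 10)/((k + 6)*(k**2 + 3*k - 13)).
Normal form (A,B,C) = (k + 2, k + 6, k**2 + 3*k - 13).
Key eq: (k + 2)·f(k+1) = (k + 5)·f(k) + (k**2 + 3*k - 13).
From deg A=1, deg B=1, deg C=2: d=3.
Solve for f: f(k) = -k*(k**2 + 33*k + 122)/24 (degree 3 ≤ 3).
Get s_k = R·t_k = k*(-k**2 - 33*k - 122)/(24*(k + 2)*(k + 3)*(k + 4)) with R(k) = B(k−1)f(k)/C(k) = -k*(k + 5)*(k**2 + 33*k + 122)/(24*(k**2 + 3*k - 13)).
Δs = (k**2 + 3*k - 13)/(k**4 + 14*k**3 + 71*k**2 + 154*k + 120), as required.
Sum = s_(8) − s_(0); s_(8) = -5/44, s_(0) = 0 ⇒ -5/44.

Σ = -5/44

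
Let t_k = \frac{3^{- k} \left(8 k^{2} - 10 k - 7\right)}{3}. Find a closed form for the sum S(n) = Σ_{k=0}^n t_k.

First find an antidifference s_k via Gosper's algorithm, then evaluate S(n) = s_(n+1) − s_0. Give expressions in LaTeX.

S(n) = \frac{3^{- n} \left(- 6 \cdot 3^{n} - 4 n^{2} - 7 n - 1\right)}{3}

Ratio r(k) = (8*k**2 + 6*k - 9)/(3*(8*k**2 - 10*k - 7)).
A = 1/3, B = 1, C = k**2 - 5*k/4 - 7/8.
f must satisfy (1/3)·f(k+1) − (1)·f(k) = k**2 - 5*k/4 - 7/8.
d = 2 from the (0,0,2) case.
Match coefficients ⇒ f(k) = -3*(4*k**2 - k - 2)/8.
Certificate R = B(k−1)f/C = -3*(4*k**2 - k - 2)/((2*k + 1)*(4*k - 7)) gives s_k = (-4*k**2 + k + 2)/3**k.
Check: Δs_k = (8*k**2 - 10*k - 7)/(3*3**k). ✓
Telescope: S(n) = s_(n+1) − s_(0) = 3**(-n - 1)*(-4*n**2 - 7*n - 1) − (2) = (-6*3**n - 4*n**2 - 7*n - 1)/(3*3**n).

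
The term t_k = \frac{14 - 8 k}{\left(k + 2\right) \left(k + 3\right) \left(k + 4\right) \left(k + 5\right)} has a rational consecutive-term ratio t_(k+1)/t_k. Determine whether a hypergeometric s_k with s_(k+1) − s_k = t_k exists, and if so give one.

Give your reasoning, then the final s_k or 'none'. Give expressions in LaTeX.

s_k = \frac{k \left(k^{2} + 9 k + 74\right)}{12 \left(k + 2\right) \left(k + 3\right) \left(k + 4\right)}

Ratio r(k) = (k + 2)*(4*k - 3)/((k + 6)*(4*k - 7)).
A = k + 2, B = k + 6, C = k - 7/4.
f must satisfy (k + 2)·f(k+1) − (k + 5)·f(k) = k - 7/4.
From deg A=1, deg B=1, deg C=1: d=3.
A polynomial solution: f(k) = -k*(k**2 + 9*k + 74)/96.
R(k) = B(k−1)·f(k)/C(k) = -k*(k + 5)*(k**2 + 9*k + 74)/(24*(4*k - 7)); s_k = R·t_k = k*(k**2 + 9*k + 74)/(12*(k + 2)*(k + 3)*(k + 4)).
Check: Δs_k = 2*(7 - 4*k)/(k**4 + 14*k**3 + 71*k**2 + 154*k + 120). ✓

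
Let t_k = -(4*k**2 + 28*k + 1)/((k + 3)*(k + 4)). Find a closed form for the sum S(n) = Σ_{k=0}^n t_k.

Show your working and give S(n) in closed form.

Step 1: r(k) = (k + 3)*(28*k + 4*(k + 1)**2 + 29)/((k + 5)*(4*k**2 + 28*k + 1)).
Take A(k)=k + 3, B(k)=k + 5, C(k)=k**2 + 7*k + 1/4.
f must satisfy (k + 3)·f(k+1) − (k + 4)·f(k) = k**2 + 7*k + 1/4.
d = 2 from the (1,1,2) case.
Solving with deg f ≤ 2: f(k) = k*(12*k - 11)/12.
Certificate R = B(k−1)f/C = k*(k + 4)*(12*k - 11)/(3*(4*k**2 + 28*k + 1)) gives s_k = k*(11 - 12*k)/(3*(k + 3)).
Check: Δs_k = (-4*k**2 - 28*k - 1)/(k**2 + 7*k + 12). ✓
s_(n+1) = (-12*n**2 - 13*n - 1)/(3*(n + 4)) and s_(0) = 0, so S(n) = (-12*n**2 - 13*n - 1)/(3*(n + 4)).

S(n) = (-12*n**2 - 13*n - 1)/(3*(n + 4))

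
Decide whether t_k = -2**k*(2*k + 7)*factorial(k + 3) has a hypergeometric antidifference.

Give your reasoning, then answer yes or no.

Compute t_(k+1)/t_k: get 2*(k + 4)*(2*k + 9)/(2*k + 7).
Gosper form: A/B · C(k+1)/C(k) with A=2*k + 8, B=1, C=k + 7/2.
Solve (2*k + 8)·f(k+1) − (1)·f(k) = k + 7/2.
Bound: deg f ≤ 0.
Match coefficients ⇒ f(k) = 1/2.
R(k) = B(k−1)·f(k)/C(k) = 1/(2*k + 7); s_k = R·t_k = -2**k*factorial(k + 3).
Verify: -2**k*(2*k + 7)*factorial(k + 3) matches t_k.

Yes. s_k = -2**k*factorial(k + 3).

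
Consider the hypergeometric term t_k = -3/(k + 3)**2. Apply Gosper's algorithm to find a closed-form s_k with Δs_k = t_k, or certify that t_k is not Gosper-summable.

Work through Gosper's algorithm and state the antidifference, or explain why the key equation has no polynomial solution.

no hypergeometric antidifference exists

t_(k+1)/t_k = (k + 3)**2/(k + 4)**2.
Factor: A=k**2 + 6*k + 9; B=k**2 + 8*k + 16; C=1.
Key eq: (k**2 + 6*k + 9)·f(k+1) = (k**2 + 6*k + 9)·f(k) + (1).
From deg A=2, deg B=2, deg C=0: d=0.
f = c0 ⇒ A·f(k+1) − B(k−1)·f(k) − C = -1. The system {-1 = 0} is inconsistent; no antidifference.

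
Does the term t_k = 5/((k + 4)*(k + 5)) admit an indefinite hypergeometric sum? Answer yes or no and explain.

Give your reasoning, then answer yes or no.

The ratio is (k + 4)/(k + 6).
Gosper form: A/B · C(k+1)/C(k) with A=k + 4, B=k + 6, C=1.
Solve (k + 4)·f(k+1) − (k + 5)·f(k) = 1.
deg f ≤ 1 (via 1,1,0).
Coefficient equations give f(k) = k/4.
So s_k = (B(k−1)f/C)·t_k = (k*(k + 5)/4)·t_k = 5*k/(4*(k + 4)).
Check: Δs_k = 5/(k**2 + 9*k + 20). ✓

Yes. s_k = 5*k/(4*(k + 4)).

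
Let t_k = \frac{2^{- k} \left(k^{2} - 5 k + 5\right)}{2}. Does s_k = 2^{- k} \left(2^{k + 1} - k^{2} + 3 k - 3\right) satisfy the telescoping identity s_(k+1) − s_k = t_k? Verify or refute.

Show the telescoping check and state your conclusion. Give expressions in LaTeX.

Valid: the claim telescopes to t_k.

s_(k+1) = (4*2**k - k**2 + k - 1)/(2*2**k)
s_(k+1) − s_k = (k**2 - 5*k + 5)/(2*2**k)
(s_(k+1) − s_k) − t_k = 0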